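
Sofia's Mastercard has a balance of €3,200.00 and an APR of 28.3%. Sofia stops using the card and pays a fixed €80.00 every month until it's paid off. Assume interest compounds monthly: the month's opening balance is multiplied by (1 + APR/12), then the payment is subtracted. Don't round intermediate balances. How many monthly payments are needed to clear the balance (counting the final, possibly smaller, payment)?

124 months

Monthly rate r = 28.3%/12 = 2.35833% = 0.0235833.
Recurrence: B ← B·(1+r) − €80.00.
Month 1: interest €75.47; balance after payment €3,195.47.
Month 2: interest €75.36; balance after payment €3,190.83.
Closed form: n = −ln(1 − rB₀/P)/ln(1+r) = −ln(0.056667)/ln(1.02358) ≈ 123.150, so the balance reaches zero during payment 124.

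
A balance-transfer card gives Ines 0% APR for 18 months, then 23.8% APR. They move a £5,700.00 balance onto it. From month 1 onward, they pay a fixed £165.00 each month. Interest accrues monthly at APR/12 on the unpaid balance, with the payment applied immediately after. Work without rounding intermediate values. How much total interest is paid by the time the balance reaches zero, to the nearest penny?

£611.79

Promo months 1–18 at r₀ = 0%/12 = 0; months 19+ at r₁ = 23.8%/12 = 0.0198333.
After month 18 (no interest yet): B = £5,700.00 − 18·£165.00 = £2,730.00.
Then at r₁ with £165.00/mo: n₂ = −ln(1 − r₁·B/P)/ln(1+r₁) ≈ 20.25 → 21 more payments.
Total paid = 38·£165.00 + £41.79 = £6,311.79; interest = £6,311.79 − £5,700.00 = £611.79.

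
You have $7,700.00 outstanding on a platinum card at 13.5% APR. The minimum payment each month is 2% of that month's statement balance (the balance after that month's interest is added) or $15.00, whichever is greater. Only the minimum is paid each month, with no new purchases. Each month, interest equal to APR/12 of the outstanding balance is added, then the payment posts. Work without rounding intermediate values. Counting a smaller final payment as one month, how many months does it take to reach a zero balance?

333 months

Monthly rate r = 13.5%/12 = 1.125% = 0.01125.
While 2% of the post-interest balance exceeds $15.00, each month B ← (B·(1+r))·(1 − 0.02), i.e. B shrinks by the factor (1+r)·0.98 = 0.99102.
This holds for months 1–260. Entering month 261 the balance is $738.74; 2% of the post-interest balance is now below $15.00, so the flat $15.00 minimum applies from here.
From month 261 a fixed $15.00 at rate r clears $738.74 in 73 more payments. Total: 260 + 73 = 333 months.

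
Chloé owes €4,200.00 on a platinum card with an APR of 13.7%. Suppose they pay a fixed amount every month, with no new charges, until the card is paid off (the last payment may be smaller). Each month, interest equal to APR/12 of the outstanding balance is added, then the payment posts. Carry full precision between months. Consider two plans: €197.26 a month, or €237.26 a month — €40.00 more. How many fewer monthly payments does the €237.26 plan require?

Monthly rate r = 13.7%/12 = 1.14167% = 0.0114167.
At €197.26/mo: n = ⌈−ln(1 − rB₀/P)/ln(1+r)⌉ = 25 payments (last €105.41); total interest = total paid − €4,200.00 = €639.65.
At €237.26/mo: 20 payments (last €210.87); total interest €518.81.
Payments saved = 25 − 20 = 5.

5 fewer payments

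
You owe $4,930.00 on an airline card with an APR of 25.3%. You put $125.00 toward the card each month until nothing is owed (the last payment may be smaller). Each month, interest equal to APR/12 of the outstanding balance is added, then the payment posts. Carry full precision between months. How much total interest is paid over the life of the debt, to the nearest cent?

$5,740.38

Monthly rate r = 25.3%/12 = 2.10833% = 0.0210833.
Payoff takes n = ⌈−ln(1 − rB₀/P)/ln(1+r)⌉ = ⌈85.361⌉ = 86 payments; the last is $45.38.
Total paid = 85·$125.00 + $45.38 = $10,670.38.
Total interest = total paid − principal = $10,670.38 − $4,930.00 = $5,740.38.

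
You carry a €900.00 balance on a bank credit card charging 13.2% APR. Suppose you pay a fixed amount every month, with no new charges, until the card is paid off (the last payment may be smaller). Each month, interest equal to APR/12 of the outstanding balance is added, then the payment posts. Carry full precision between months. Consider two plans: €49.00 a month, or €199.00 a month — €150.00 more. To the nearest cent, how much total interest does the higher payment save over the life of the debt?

Monthly rate r = 13.2%/12 = 1.1% = 0.011.
At €49.00/mo: n = ⌈−ln(1 − rB₀/P)/ln(1+r)⌉ = 21 payments (last €30.96); total interest = total paid − €900.00 = €110.96.
At €199.00/mo: 5 payments (last €132.47); total interest €28.47.
Interest saved = €110.96 − €28.47 = €82.49.

€82.49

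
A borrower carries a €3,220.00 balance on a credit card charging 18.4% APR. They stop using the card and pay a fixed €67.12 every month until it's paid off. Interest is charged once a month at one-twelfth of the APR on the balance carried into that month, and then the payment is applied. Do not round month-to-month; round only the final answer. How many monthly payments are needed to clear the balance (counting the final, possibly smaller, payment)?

88 months

Monthly rate r = 18.4%/12 = 1.53333% = 0.0153333.
Recurrence: B ← B·(1+r) − €67.12.
Month 1: interest €49.37; balance after payment €3,202.25.
Month 2: interest €49.10; balance after payment €3,184.23.
Closed form: n = −ln(1 − rB₀/P)/ln(1+r) = −ln(0.2644)/ln(1.01533) ≈ 87.421, so the balance reaches zero during payment 88.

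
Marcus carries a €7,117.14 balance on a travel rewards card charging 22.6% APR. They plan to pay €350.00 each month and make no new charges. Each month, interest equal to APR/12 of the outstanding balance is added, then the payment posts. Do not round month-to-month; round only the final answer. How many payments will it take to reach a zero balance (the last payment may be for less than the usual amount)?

26 months

Monthly rate r = 22.6%/12 = 1.88333% = 0.0188333.
Recurrence: B ← B·(1+r) − €350.00.
Month 1: interest €134.04; balance after payment €6,901.18.
Month 2: interest €129.97; balance after payment €6,681.15.
Closed form: n = −ln(1 − rB₀/P)/ln(1+r) = −ln(0.61703)/ln(1.01883) ≈ 25.878, so the balance reaches zero during payment 26.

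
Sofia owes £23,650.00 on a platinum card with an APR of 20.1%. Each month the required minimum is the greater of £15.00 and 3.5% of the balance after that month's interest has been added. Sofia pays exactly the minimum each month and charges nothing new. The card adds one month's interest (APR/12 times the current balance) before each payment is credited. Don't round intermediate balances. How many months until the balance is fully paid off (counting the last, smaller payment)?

Monthly rate r = 20.1%/12 = 1.675% = 0.01675.
While 3.5% of the post-interest balance exceeds £15.00, each month B ← (B·(1+r))·(1 − 0.035), i.e. B shrinks by the factor (1+r)·0.965 = 0.98116.
This holds for months 1–212. Entering month 213 the balance is £419.79; 3.5% of the post-interest balance is now below £15.00, so the flat £15.00 minimum applies from here.
From month 213 a fixed £15.00 at rate r clears £419.79 in 39 more payments. Total: 212 + 39 = 251 months.

251 months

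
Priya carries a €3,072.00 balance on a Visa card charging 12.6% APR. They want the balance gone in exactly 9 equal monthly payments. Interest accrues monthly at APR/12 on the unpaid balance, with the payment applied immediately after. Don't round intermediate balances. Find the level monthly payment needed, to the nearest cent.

Monthly rate r = 12.6%/12 = 1.05% = 0.0105.
Level-payment amortization: P = B₀·r / (1 − (1+r)^(−n)) = 3072.00·0.0105 / (1 − 1.0105^(−9)).
Denominator 1 − (1+r)^(−9) = 0.0897239017.
P = 32.256 / 0.0897239017 ≈ 359.50.

€359.50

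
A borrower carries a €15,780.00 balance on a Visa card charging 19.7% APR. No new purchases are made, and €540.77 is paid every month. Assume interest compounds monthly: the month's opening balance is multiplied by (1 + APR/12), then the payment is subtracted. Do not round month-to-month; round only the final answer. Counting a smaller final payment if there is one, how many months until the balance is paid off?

Monthly rate r = 19.7%/12 = 1.64167% = 0.0164167.
Recurrence: B ← B·(1+r) − €540.77.
Month 1: interest €259.06; balance after payment €15,498.28.
Month 2: interest €254.43; balance after payment €15,211.95.
Closed form: n = −ln(1 − rB₀/P)/ln(1+r) = −ln(0.52095)/ln(1.01642) ≈ 40.047, so the balance reaches zero during payment 41.

41 payments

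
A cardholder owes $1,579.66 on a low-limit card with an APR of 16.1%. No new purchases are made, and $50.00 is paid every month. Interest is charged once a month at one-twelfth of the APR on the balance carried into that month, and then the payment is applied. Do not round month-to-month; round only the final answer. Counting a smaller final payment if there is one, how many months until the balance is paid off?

42 months

Monthly rate r = 16.1%/12 = 1.34167% = 0.0134167.
Recurrence: B ← B·(1+r) − $50.00.
Month 1: interest $21.19; balance after payment $1,550.85.
Month 2: interest $20.81; balance after payment $1,521.66.
Closed form: n = −ln(1 − rB₀/P)/ln(1+r) = −ln(0.57612)/ln(1.01342) ≈ 41.376, so the balance reaches zero during payment 42.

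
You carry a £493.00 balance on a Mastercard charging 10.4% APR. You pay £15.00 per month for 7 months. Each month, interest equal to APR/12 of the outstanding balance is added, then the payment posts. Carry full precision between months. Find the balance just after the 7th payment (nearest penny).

£415.93

Monthly rate r = 10.4%/12 = 0.866667% = 0.00866667.
Each month: B ← B·(1+r) − £15.00.
Month 1: interest £4.27; balance after payment £482.27.
Month 2: interest £4.18; balance after payment £471.45.
Month 3: interest £4.09; balance after payment £460.54.
Month 4: interest £3.99; balance after payment £449.53.
Month 5: interest £3.90; balance after payment £438.43.
Month 6: interest £3.80; balance after payment £427.23.
Month 7: interest £3.70; balance after payment £415.93.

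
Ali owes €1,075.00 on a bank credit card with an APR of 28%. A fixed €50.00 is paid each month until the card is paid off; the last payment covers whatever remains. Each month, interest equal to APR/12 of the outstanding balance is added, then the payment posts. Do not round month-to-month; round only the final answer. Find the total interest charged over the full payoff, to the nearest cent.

€434.91

Monthly rate r = 28%/12 = 2.33333% = 0.0233333.
Payoff takes n = ⌈−ln(1 − rB₀/P)/ln(1+r)⌉ = ⌈30.196⌉ = 31 payments; the last is €9.91.
Total paid = 30·€50.00 + €9.91 = €1,509.91.
Total interest = total paid − principal = €1,509.91 − €1,075.00 = €434.91.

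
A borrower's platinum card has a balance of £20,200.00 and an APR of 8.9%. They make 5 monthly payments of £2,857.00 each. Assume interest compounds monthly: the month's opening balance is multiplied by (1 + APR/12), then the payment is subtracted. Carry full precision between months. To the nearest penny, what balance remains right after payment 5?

Monthly rate r = 8.9%/12 = 0.741667% = 0.00741667.
Each month: B ← B·(1+r) − £2,857.00.
Month 1: interest £149.82; balance after payment £17,492.82.
Month 2: interest £129.74; balance after payment £14,765.56.
Month 3: interest £109.51; balance after payment £12,018.07.
Month 4: interest £89.13; balance after payment £9,250.20.
Month 5: interest £68.61; balance after payment £6,461.81.

£6,461.81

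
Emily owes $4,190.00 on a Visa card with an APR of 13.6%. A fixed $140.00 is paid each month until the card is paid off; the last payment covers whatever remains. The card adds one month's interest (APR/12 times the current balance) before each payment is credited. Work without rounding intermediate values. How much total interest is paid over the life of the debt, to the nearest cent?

$956.78

Monthly rate r = 13.6%/12 = 1.13333% = 0.0113333.
Payoff takes n = ⌈−ln(1 − rB₀/P)/ln(1+r)⌉ = ⌈36.762⌉ = 37 payments; the last is $106.78.
Total paid = 36·$140.00 + $106.78 = $5,146.78.
Total interest = total paid − principal = $5,146.78 − $4,190.00 = $956.78.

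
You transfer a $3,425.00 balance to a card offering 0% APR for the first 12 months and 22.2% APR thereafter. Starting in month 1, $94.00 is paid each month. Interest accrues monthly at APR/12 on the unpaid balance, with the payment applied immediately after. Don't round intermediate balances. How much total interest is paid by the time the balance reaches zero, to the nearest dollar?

Promo months 1–12 at r₀ = 0%/12 = 0; months 13+ at r₁ = 22.2%/12 = 0.0185.
After month 12 (no interest yet): B = $3,425.00 − 12·$94.00 = $2,297.00.
Then at r₁ with $94.00/mo: n₂ = −ln(1 − r₁·B/P)/ln(1+r₁) ≈ 32.82 → 33 more payments.
Total paid = 44·$94.00 + $77.13 = $4,213.13; interest = $4,213.13 − $3,425.00 = $788.13.

$788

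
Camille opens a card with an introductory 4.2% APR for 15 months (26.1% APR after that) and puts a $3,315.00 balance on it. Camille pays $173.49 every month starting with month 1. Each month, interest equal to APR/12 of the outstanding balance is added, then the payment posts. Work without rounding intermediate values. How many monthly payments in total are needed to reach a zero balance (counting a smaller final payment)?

21 payments

Promo months 1–15 at r₀ = 4.2%/12 = 0.0035; months 16+ at r₁ = 26.1%/12 = 0.02175.
After month 15: iterate B ← B·(1+r₀) − $173.49 for 15 months → $826.28.
Then at r₁ with $173.49/mo: n₂ = −ln(1 − r₁·B/P)/ln(1+r₁) ≈ 5.08 → 6 more payments.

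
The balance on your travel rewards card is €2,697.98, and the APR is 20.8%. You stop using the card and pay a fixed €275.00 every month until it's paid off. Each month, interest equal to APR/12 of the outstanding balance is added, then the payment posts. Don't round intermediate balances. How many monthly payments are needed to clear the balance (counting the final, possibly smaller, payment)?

Monthly rate r = 20.8%/12 = 1.73333% = 0.0173333.
Recurrence: B ← B·(1+r) − €275.00.
Month 1: interest €46.76; balance after payment €2,469.74.
Month 2: interest €42.81; balance after payment €2,237.55.
Closed form: n = −ln(1 − rB₀/P)/ln(1+r) = −ln(0.82995)/ln(1.01733) ≈ 10.847, so the balance reaches zero during payment 11.

11 payments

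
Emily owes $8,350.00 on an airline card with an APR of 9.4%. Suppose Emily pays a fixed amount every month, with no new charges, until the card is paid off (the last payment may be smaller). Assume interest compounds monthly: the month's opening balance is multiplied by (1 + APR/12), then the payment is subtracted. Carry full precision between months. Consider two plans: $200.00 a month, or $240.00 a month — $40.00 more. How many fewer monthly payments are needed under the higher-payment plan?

Monthly rate r = 9.4%/12 = 0.783333% = 0.00783333.
At $200.00/mo: n = ⌈−ln(1 − rB₀/P)/ln(1+r)⌉ = 51 payments (last $152.17); total interest = total paid − $8,350.00 = $1,802.17.
At $240.00/mo: 41 payments (last $187.06); total interest $1,437.06.
Payments saved = 51 − 41 = 10.

10 fewer payments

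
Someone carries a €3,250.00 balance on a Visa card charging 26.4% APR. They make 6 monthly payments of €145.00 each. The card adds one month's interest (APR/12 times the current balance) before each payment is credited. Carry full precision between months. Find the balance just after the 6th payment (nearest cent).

Monthly rate r = 26.4%/12 = 2.2% = 0.022.
Each month: B ← B·(1+r) − €145.00.
Month 1: interest €71.50; balance after payment €3,176.50.
Month 2: interest €69.88; balance after payment €3,101.38.
Month 3: interest €68.23; balance after payment €3,024.61.
Month 4: interest €66.54; balance after payment €2,946.15.
Month 5: interest €64.82; balance after payment €2,865.97.
Month 6: interest €63.05; balance after payment €2,784.02.

€2,784.02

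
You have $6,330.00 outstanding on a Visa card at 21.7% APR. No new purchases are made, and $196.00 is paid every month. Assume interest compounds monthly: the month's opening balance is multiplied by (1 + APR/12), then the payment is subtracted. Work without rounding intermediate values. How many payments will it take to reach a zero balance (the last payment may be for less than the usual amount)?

Monthly rate r = 21.7%/12 = 1.80833% = 0.0180833.
Recurrence: B ← B·(1+r) − $196.00.
Month 1: interest $114.47; balance after payment $6,248.47.
Month 2: interest $112.99; balance after payment $6,165.46.
Closed form: n = −ln(1 − rB₀/P)/ln(1+r) = −ln(0.41598)/ln(1.01808) ≈ 48.941, so the balance reaches zero during payment 49.

49 payments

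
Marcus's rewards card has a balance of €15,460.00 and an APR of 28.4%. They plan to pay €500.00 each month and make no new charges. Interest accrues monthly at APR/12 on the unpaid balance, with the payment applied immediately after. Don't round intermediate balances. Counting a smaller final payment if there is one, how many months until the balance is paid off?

57 months

Monthly rate r = 28.4%/12 = 2.36667% = 0.0236667.
Recurrence: B ← B·(1+r) − €500.00.
Month 1: interest €365.89; balance after payment €15,325.89.
Month 2: interest €362.71; balance after payment €15,188.60.
Closed form: n = −ln(1 − rB₀/P)/ln(1+r) = −ln(0.26823)/ln(1.02367) ≈ 56.258, so the balance reaches zero during payment 57.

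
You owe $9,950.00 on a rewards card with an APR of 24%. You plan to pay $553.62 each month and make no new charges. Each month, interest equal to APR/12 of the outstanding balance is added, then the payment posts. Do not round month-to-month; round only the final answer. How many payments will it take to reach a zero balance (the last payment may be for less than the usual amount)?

Monthly rate r = 24%/12 = 2% = 0.02.
Recurrence: B ← B·(1+r) − $553.62.
Month 1: interest $199.00; balance after payment $9,595.38.
Month 2: interest $191.91; balance after payment $9,233.67.
Closed form: n = −ln(1 − rB₀/P)/ln(1+r) = −ln(0.64055)/ln(1.02) ≈ 22.494, so the balance reaches zero during payment 23.

23 payments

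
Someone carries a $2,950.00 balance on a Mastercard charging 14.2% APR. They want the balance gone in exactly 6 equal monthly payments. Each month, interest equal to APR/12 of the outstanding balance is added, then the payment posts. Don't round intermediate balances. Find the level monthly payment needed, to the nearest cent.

Monthly rate r = 14.2%/12 = 1.18333% = 0.0118333.
Level-payment amortization: P = B₀·r / (1 − (1+r)^(−n)) = 2950.00·0.0118333 / (1 − 1.01183^(−6)).
Denominator 1 − (1+r)^(−6) = 0.0681497951.
P = 34.9083 / 0.0681497951 ≈ 512.23.

$512.23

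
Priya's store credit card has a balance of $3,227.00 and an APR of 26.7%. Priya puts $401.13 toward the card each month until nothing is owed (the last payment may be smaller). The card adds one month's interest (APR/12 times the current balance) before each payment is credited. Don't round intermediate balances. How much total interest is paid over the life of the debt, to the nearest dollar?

Monthly rate r = 26.7%/12 = 2.225% = 0.02225.
Payoff takes n = ⌈−ln(1 − rB₀/P)/ln(1+r)⌉ = ⌈8.962⌉ = 9 payments; the last is $386.21.
Total paid = 8·$401.13 + $386.21 = $3,595.25.
Total interest = total paid − principal = $3,595.25 − $3,227.00 = $368.25.

$368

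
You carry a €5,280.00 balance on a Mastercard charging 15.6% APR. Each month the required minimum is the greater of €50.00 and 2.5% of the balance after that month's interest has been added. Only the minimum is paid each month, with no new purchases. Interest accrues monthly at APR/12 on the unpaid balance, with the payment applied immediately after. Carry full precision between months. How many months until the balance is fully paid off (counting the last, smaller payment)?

Monthly rate r = 15.6%/12 = 1.3% = 0.013.
While 2.5% of the post-interest balance exceeds €50.00, each month B ← (B·(1+r))·(1 − 0.025), i.e. B shrinks by the factor (1+r)·0.975 = 0.98767.
This holds for months 1–80. Entering month 81 the balance is €1,957.76; 2.5% of the post-interest balance is now below €50.00, so the flat €50.00 minimum applies from here.
From month 81 a fixed €50.00 at rate r clears €1,957.76 in 56 more payments. Total: 80 + 56 = 136 months.

136 months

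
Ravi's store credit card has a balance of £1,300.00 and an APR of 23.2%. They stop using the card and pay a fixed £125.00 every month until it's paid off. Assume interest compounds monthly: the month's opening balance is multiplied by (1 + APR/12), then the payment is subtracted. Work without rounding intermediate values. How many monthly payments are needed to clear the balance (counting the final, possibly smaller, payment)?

12 months

Monthly rate r = 23.2%/12 = 1.93333% = 0.0193333.
Recurrence: B ← B·(1+r) − £125.00.
Month 1: interest £25.13; balance after payment £1,200.13.
Month 2: interest £23.20; balance after payment £1,098.34.
Closed form: n = −ln(1 − rB₀/P)/ln(1+r) = −ln(0.79893)/ln(1.01933) ≈ 11.723, so the balance reaches zero during payment 12.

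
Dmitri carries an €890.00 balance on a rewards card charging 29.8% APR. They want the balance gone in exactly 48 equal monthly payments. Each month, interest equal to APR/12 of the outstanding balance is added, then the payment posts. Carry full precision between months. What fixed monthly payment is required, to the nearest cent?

€31.94

Monthly rate r = 29.8%/12 = 2.48333% = 0.0248333.
Level-payment amortization: P = B₀·r / (1 − (1+r)^(−n)) = 890.00·0.0248333 / (1 − 1.02483^(−48)).
Denominator 1 − (1+r)^(−48) = 0.691933587.
P = 22.1017 / 0.691933587 ≈ 31.94.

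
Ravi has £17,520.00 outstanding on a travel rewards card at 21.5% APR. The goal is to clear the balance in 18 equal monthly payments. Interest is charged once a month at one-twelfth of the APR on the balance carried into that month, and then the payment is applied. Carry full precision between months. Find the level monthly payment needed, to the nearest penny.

£1,147.32

Monthly rate r = 21.5%/12 = 1.79167% = 0.0179167.
Level-payment amortization: P = B₀·r / (1 − (1+r)^(−n)) = 17520.00·0.0179167 / (1 − 1.01792^(−18)).
Denominator 1 − (1+r)^(−18) = 0.273593126.
P = 313.9 / 0.273593126 ≈ 1147.32.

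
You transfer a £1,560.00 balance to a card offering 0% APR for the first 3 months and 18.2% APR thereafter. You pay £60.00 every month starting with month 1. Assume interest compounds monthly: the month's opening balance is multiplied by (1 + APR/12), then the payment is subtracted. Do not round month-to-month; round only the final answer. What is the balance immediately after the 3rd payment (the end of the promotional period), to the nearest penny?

£1,380.00

Promo months 1–3 at r₀ = 0%/12 = 0; months 4+ at r₁ = 18.2%/12 = 0.0151667.
After month 3 (no interest yet): B = £1,560.00 − 3·£60.00 = £1,380.00.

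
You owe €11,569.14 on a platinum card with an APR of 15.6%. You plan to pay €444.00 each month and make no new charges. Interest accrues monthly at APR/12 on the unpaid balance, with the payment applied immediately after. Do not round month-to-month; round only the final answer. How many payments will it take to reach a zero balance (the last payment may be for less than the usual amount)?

Monthly rate r = 15.6%/12 = 1.3% = 0.013.
Recurrence: B ← B·(1+r) − €444.00.
Month 1: interest €150.40; balance after payment €11,275.54.
Month 2: interest €146.58; balance after payment €10,978.12.
Closed form: n = −ln(1 − rB₀/P)/ln(1+r) = −ln(0.66126)/ln(1.013) ≈ 32.022, so the balance reaches zero during payment 33.

33 months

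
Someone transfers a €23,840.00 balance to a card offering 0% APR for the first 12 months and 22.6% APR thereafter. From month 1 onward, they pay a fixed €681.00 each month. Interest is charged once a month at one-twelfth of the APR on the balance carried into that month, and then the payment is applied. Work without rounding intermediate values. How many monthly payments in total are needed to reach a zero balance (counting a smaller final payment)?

Promo months 1–12 at r₀ = 0%/12 = 0; months 13+ at r₁ = 22.6%/12 = 0.0188333.
After month 12 (no interest yet): B = €23,840.00 − 12·€681.00 = €15,668.00.
Then at r₁ with €681.00/mo: n₂ = −ln(1 − r₁·B/P)/ln(1+r₁) ≈ 30.44 → 31 more payments.

43 months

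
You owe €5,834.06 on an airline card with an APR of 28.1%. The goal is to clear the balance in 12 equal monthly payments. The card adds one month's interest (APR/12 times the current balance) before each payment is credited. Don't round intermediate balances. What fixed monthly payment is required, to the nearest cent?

€563.31

Monthly rate r = 28.1%/12 = 2.34167% = 0.0234167.
Level-payment amortization: P = B₀·r / (1 − (1+r)^(−n)) = 5834.06·0.0234167 / (1 − 1.02342^(−12)).
Denominator 1 − (1+r)^(−12) = 0.242521734.
P = 136.614 / 0.242521734 ≈ 563.31.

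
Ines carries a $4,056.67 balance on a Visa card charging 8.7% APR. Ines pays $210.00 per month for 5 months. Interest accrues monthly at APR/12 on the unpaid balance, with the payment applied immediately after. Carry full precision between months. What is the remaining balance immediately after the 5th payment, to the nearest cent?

$3,140.54

Monthly rate r = 8.7%/12 = 0.725% = 0.00725.
Each month: B ← B·(1+r) − $210.00.
Month 1: interest $29.41; balance after payment $3,876.08.
Month 2: interest $28.10; balance after payment $3,694.18.
Month 3: interest $26.78; balance after payment $3,510.97.
Month 4: interest $25.45; balance after payment $3,326.42.
Month 5: interest $24.12; balance after payment $3,140.54.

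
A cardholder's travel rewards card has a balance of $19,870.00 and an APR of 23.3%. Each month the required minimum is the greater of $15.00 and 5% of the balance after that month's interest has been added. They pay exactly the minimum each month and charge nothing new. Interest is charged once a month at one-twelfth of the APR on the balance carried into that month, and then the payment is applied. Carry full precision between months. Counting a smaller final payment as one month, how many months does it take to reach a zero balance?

Monthly rate r = 23.3%/12 = 1.94167% = 0.0194167.
While 5% of the post-interest balance exceeds $15.00, each month B ← (B·(1+r))·(1 − 0.05), i.e. B shrinks by the factor (1+r)·0.95 = 0.96845.
This holds for months 1–132. Entering month 133 the balance is $288.50; 5% of the post-interest balance is now below $15.00, so the flat $15.00 minimum applies from here.
From month 133 a fixed $15.00 at rate r clears $288.50 in 25 more payments. Total: 132 + 25 = 157 months.

157 months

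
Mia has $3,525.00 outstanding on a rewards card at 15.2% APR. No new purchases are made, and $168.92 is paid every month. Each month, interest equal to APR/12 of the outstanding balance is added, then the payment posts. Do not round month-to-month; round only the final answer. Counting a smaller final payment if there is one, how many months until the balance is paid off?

Monthly rate r = 15.2%/12 = 1.26667% = 0.0126667.
Recurrence: B ← B·(1+r) − $168.92.
Month 1: interest $44.65; balance after payment $3,400.73.
Month 2: interest $43.08; balance after payment $3,274.89.
Closed form: n = −ln(1 − rB₀/P)/ln(1+r) = −ln(0.73567)/ln(1.01267) ≈ 24.388, so the balance reaches zero during payment 25.

25 payments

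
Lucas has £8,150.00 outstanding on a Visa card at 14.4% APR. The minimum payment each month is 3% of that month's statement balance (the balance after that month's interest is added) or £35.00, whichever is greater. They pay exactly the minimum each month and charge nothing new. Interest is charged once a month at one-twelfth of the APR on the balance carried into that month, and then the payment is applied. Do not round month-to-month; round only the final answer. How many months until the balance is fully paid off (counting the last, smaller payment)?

148 months

Monthly rate r = 14.4%/12 = 1.2% = 0.012.
While 3% of the post-interest balance exceeds £35.00, each month B ← (B·(1+r))·(1 − 0.03), i.e. B shrinks by the factor (1+r)·0.97 = 0.98164.
This holds for months 1–106. Entering month 107 the balance is £1,143.13; 3% of the post-interest balance is now below £35.00, so the flat £35.00 minimum applies from here.
From month 107 a fixed £35.00 at rate r clears £1,143.13 in 42 more payments. Total: 106 + 42 = 148 months.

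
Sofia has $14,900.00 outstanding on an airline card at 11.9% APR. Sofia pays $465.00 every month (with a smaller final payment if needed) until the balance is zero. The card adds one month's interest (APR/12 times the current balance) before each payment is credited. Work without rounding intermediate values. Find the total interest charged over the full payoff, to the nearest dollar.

$3,119

Monthly rate r = 11.9%/12 = 0.991667% = 0.00991667.
Payoff takes n = ⌈−ln(1 − rB₀/P)/ln(1+r)⌉ = ⌈38.750⌉ = 39 payments; the last is $348.97.
Total paid = 38·$465.00 + $348.97 = $18,018.97.
Total interest = total paid − principal = $18,018.97 − $14,900.00 = $3,118.97.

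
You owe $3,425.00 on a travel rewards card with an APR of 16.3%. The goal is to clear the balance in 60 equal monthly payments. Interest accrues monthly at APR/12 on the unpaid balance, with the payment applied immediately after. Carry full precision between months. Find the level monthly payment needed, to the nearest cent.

$83.84

Monthly rate r = 16.3%/12 = 1.35833% = 0.0135833.
Level-payment amortization: P = B₀·r / (1 − (1+r)^(−n)) = 3425.00·0.0135833 / (1 − 1.01358^(−60)).
Denominator 1 − (1+r)^(−60) = 0.554925863.
P = 46.5229 / 0.554925863 ≈ 83.84.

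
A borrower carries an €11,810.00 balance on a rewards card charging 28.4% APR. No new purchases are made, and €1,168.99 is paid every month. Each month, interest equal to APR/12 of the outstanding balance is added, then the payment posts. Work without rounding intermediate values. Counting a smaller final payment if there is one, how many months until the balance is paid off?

12 months

Monthly rate r = 28.4%/12 = 2.36667% = 0.0236667.
Recurrence: B ← B·(1+r) − €1,168.99.
Month 1: interest €279.50; balance after payment €10,920.51.
Month 2: interest €258.45; balance after payment €10,009.98.
Closed form: n = −ln(1 − rB₀/P)/ln(1+r) = −ln(0.7609)/ln(1.02367) ≈ 11.682, so the balance reaches zero during payment 12.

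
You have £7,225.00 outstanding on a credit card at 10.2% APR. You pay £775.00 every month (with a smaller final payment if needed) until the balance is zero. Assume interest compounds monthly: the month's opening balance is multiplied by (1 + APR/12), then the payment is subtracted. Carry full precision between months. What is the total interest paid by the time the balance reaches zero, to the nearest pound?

Monthly rate r = 10.2%/12 = 0.85% = 0.0085.
Payoff takes n = ⌈−ln(1 − rB₀/P)/ln(1+r)⌉ = ⌈9.754⌉ = 10 payments; the last is £584.90.
Total paid = 9·£775.00 + £584.90 = £7,559.90.
Total interest = total paid − principal = £7,559.90 − £7,225.00 = £334.90.

£335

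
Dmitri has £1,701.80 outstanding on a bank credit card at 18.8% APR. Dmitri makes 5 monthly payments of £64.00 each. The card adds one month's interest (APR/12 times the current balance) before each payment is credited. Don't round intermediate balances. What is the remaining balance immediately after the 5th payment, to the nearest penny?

Monthly rate r = 18.8%/12 = 1.56667% = 0.0156667.
Each month: B ← B·(1+r) − £64.00.
Month 1: interest £26.66; balance after payment £1,664.46.
Month 2: interest £26.08; balance after payment £1,626.54.
Month 3: interest £25.48; balance after payment £1,588.02.
Month 4: interest £24.88; balance after payment £1,548.90.
Month 5: interest £24.27; balance after payment £1,509.17.

£1,509.17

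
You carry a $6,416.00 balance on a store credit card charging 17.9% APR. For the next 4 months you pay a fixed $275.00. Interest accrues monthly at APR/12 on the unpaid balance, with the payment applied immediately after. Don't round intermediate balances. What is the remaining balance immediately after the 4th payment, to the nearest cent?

$5,682.61

Monthly rate r = 17.9%/12 = 1.49167% = 0.0149167.
Each month: B ← B·(1+r) − $275.00.
Month 1: interest $95.71; balance after payment $6,236.71.
Month 2: interest $93.03; balance after payment $6,054.74.
Month 3: interest $90.32; balance after payment $5,870.05.
Month 4: interest $87.56; balance after payment $5,682.61.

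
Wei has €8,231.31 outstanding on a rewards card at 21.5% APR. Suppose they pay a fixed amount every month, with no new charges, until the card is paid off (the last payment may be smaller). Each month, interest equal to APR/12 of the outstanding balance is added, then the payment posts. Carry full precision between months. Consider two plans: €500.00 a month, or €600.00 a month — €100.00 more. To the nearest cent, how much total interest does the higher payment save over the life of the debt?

Monthly rate r = 21.5%/12 = 1.79167% = 0.0179167.
At €500.00/mo: n = ⌈−ln(1 − rB₀/P)/ln(1+r)⌉ = 20 payments (last €341.40); total interest = total paid − €8,231.31 = €1,610.09.
At €600.00/mo: 16 payments (last €531.73); total interest €1,300.42.
Interest saved = €1,610.09 − €1,300.42 = €309.67.

€309.67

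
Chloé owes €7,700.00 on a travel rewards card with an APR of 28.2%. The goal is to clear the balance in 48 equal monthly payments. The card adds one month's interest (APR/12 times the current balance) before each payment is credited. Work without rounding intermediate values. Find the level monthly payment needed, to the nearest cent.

Monthly rate r = 28.2%/12 = 2.35% = 0.0235.
Level-payment amortization: P = B₀·r / (1 − (1+r)^(−n)) = 7700.00·0.0235 / (1 − 1.0235^(−48)).
Denominator 1 − (1+r)^(−48) = 0.672068343.
P = 180.95 / 0.672068343 ≈ 269.24.

€269.24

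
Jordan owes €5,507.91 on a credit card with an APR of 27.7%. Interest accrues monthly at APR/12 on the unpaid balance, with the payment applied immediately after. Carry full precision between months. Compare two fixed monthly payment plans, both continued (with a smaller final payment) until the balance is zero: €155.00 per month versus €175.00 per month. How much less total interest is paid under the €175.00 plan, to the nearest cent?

Monthly rate r = 27.7%/12 = 2.30833% = 0.0230833.
At €155.00/mo: n = ⌈−ln(1 − rB₀/P)/ln(1+r)⌉ = 76 payments (last €32.18); total interest = total paid − €5,507.91 = €6,149.27.
At €175.00/mo: 57 payments (last €142.57); total interest €4,434.66.
Interest saved = €6,149.27 − €4,434.66 = €1,714.61.

€1,714.61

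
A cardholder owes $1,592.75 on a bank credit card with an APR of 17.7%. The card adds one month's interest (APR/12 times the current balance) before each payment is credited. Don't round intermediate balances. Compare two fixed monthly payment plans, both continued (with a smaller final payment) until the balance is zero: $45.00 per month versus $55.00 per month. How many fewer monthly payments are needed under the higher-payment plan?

Monthly rate r = 17.7%/12 = 1.475% = 0.01475.
At $45.00/mo: n = ⌈−ln(1 − rB₀/P)/ln(1+r)⌉ = 51 payments (last $19.05); total interest = total paid − $1,592.75 = $676.30.
At $55.00/mo: 39 payments (last $2.72); total interest $499.97.
Payments saved = 51 − 39 = 12.

12 fewer payments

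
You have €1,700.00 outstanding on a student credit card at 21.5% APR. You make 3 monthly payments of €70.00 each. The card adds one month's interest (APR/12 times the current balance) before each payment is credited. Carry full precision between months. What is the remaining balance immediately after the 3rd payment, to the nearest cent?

Monthly rate r = 21.5%/12 = 1.79167% = 0.0179167.
Each month: B ← B·(1+r) − €70.00.
Month 1: interest €30.46; balance after payment €1,660.46.
Month 2: interest €29.75; balance after payment €1,620.21.
Month 3: interest €29.03; balance after payment €1,579.24.

€1,579.24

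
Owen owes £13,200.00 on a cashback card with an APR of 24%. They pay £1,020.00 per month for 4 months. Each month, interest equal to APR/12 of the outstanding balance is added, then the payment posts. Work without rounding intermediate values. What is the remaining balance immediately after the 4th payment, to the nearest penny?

Monthly rate r = 24%/12 = 2% = 0.02.
Each month: B ← B·(1+r) − £1,020.00.
Month 1: interest £264.00; balance after payment £12,444.00.
Month 2: interest £248.88; balance after payment £11,672.88.
Month 3: interest £233.46; balance after payment £10,886.34.
Month 4: interest £217.73; balance after payment £10,084.06.

£10,084.06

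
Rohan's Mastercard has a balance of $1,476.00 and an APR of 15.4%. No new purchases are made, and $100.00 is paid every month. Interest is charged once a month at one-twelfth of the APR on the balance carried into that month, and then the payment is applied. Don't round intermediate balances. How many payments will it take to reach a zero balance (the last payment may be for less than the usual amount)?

17 months

Monthly rate r = 15.4%/12 = 1.28333% = 0.0128333.
Recurrence: B ← B·(1+r) − $100.00.
Month 1: interest $18.94; balance after payment $1,394.94.
Month 2: interest $17.90; balance after payment $1,312.84.
Closed form: n = −ln(1 − rB₀/P)/ln(1+r) = −ln(0.81058)/ln(1.01283) ≈ 16.469, so the balance reaches zero during payment 17.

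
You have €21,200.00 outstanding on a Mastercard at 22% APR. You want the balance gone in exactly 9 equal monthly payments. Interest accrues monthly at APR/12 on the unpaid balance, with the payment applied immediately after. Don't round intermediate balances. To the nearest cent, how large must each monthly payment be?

€2,576.71

Monthly rate r = 22%/12 = 1.83333% = 0.0183333.
Level-payment amortization: P = B₀·r / (1 − (1+r)^(−n)) = 21200.00·0.0183333 / (1 − 1.01833^(−9)).
Denominator 1 − (1+r)^(−9) = 0.150838371.
P = 388.667 / 0.150838371 ≈ 2576.71.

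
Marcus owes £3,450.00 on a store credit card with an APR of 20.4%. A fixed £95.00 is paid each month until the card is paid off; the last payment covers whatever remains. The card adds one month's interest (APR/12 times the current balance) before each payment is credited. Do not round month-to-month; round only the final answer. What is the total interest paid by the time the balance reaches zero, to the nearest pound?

Monthly rate r = 20.4%/12 = 1.7% = 0.017.
Payoff takes n = ⌈−ln(1 − rB₀/P)/ln(1+r)⌉ = ⌈56.990⌉ = 57 payments; the last is £94.03.
Total paid = 56·£95.00 + £94.03 = £5,414.03.
Total interest = total paid − principal = £5,414.03 − £3,450.00 = £1,964.03.

£1,964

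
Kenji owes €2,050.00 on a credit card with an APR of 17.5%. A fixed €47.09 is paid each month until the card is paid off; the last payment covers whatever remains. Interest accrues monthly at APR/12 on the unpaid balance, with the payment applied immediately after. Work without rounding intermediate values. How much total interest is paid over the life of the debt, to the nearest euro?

Monthly rate r = 17.5%/12 = 1.45833% = 0.0145833.
Payoff takes n = ⌈−ln(1 − rB₀/P)/ln(1+r)⌉ = ⌈69.588⌉ = 70 payments; the last is €27.75.
Total paid = 69·€47.09 + €27.75 = €3,276.96.
Total interest = total paid − principal = €3,276.96 − €2,050.00 = €1,226.96.

€1,227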